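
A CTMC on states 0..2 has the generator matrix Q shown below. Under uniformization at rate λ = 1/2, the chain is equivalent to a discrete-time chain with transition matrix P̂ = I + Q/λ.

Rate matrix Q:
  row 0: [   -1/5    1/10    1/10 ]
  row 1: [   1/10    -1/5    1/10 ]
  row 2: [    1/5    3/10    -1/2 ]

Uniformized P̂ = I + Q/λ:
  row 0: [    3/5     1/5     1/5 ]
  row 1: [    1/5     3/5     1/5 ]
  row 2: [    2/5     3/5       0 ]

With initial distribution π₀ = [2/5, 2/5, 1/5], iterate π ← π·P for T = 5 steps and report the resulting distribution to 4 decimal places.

t=0: π = [0.4000, 0.4000, 0.2000]
t=1: π = [0.4000, 0.4400, 0.1600]
t=2: π = [0.3920, 0.4400, 0.1680]
t=3: π = [0.3904, 0.4432, 0.1664]
t=4: π = [0.3894, 0.4438, 0.1667]
t=5: π = [0.3891, 0.4442, 0.1667]

π = [0.3891, 0.4442, 0.1667]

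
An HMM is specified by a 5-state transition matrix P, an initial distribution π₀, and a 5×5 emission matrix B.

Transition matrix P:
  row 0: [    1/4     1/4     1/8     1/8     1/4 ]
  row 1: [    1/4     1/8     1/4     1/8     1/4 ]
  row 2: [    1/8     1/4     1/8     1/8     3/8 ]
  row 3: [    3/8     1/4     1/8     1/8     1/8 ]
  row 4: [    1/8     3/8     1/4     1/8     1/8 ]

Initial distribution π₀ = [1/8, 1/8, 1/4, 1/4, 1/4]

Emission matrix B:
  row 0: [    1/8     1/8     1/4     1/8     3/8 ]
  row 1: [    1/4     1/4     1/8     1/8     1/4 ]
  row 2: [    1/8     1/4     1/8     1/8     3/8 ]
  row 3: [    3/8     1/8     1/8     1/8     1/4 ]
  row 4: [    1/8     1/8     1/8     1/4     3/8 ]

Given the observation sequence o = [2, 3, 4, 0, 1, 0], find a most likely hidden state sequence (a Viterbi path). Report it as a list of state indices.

t=0: δ = [3.125e-02, 1.562e-02, 3.125e-02, 3.125e-02, 3.125e-02]  (obs o_0=2)
t=1: δ = [1.465e-03, 1.465e-03, 9.766e-04, 4.883e-04, 2.930e-03]  ψ = [3, 4, 4, 0, 2]  (obs o_1=3)
t=2: δ = [1.373e-04, 2.747e-04, 2.747e-04, 9.155e-05, 1.373e-04]  ψ = [0, 4, 4, 4, 0]  (obs o_2=4)
t=3: δ = [8.583e-06, 1.717e-05, 8.583e-06, 1.287e-05, 1.287e-05]  ψ = [1, 2, 1, 1, 2]  (obs o_3=0)
t=4: δ = [6.035e-07, 1.207e-06, 1.073e-06, 2.682e-07, 5.364e-07]  ψ = [3, 4, 1, 1, 1]  (obs o_4=1)
t=5: δ = [3.772e-08, 6.706e-08, 3.772e-08, 5.658e-08, 5.029e-08]  ψ = [1, 2, 1, 1, 2]  (obs o_5=0)
backtrack: best end state = 1; path = [2, 4, 2, 1, 2, 1]

path = [2, 4, 2, 1, 2, 1]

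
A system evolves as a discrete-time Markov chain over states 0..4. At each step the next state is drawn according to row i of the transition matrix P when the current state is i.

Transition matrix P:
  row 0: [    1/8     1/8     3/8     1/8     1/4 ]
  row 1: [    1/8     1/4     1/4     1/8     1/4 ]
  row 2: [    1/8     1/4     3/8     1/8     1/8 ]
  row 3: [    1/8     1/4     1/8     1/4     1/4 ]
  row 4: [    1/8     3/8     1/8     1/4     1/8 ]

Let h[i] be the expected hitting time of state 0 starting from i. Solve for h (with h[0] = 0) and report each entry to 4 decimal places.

h = [0.0000, 8.0000, 8.0000, 8.0000, 8.0000]

First-step conditioning: h[0] = 0; for i ≠ 0, h[i] = 1 + Σ_k P[i][k]·h[k].
  h[1] = 1 + 1/4·h[1] + 1/4·h[2] + 1/8·h[3] + 1/4·h[4]
  h[2] = 1 + 1/4·h[1] + 3/8·h[2] + 1/8·h[3] + 1/8·h[4]
  h[3] = 1 + 1/4·h[1] + 1/8·h[2] + 1/4·h[3] + 1/4·h[4]
  h[4] = 1 + 3/8·h[1] + 1/8·h[2] + 1/4·h[3] + 1/8·h[4]
Solving the 4×4 linear system over states ≠ 0 gives exactly h = [0, 8, 8, 8, 8] (h[0] = 0 is the target).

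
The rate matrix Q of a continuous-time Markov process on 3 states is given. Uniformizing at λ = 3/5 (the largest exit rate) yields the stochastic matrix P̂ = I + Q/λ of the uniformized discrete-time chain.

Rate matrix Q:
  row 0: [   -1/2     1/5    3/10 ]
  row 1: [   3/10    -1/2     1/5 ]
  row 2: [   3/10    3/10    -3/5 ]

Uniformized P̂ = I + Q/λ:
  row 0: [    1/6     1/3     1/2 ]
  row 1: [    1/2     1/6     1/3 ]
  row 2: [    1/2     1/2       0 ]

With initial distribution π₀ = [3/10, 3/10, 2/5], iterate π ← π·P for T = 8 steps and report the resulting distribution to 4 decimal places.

t=0: π = [0.3000, 0.3000, 0.4000]
t=1: π = [0.4000, 0.3500, 0.2500]
t=2: π = [0.3667, 0.3167, 0.3167]
t=3: π = [0.3778, 0.3333, 0.2889]
t=4: π = [0.3741, 0.3259, 0.3000]
t=5: π = [0.3753, 0.3290, 0.2957]
t=6: π = [0.3749, 0.3278, 0.2973]
t=7: π = [0.3750, 0.3283, 0.2967]
t=8: π = [0.3750, 0.3281, 0.2969]

π = [0.3750, 0.3281, 0.2969]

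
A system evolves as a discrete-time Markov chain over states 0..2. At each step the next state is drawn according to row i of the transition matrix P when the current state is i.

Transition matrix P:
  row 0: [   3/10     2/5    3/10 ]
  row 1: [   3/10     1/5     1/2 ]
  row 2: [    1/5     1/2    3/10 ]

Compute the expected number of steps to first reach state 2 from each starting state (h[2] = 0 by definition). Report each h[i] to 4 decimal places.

h = [2.7273, 2.2727, 0.0000]

First-step conditioning: h[2] = 0; for i ≠ 2, h[i] = 1 + Σ_k P[i][k]·h[k].
  h[0] = 1 + 3/10·h[0] + 2/5·h[1]
  h[1] = 1 + 3/10·h[0] + 1/5·h[1]
Solving the 2×2 linear system over states ≠ 2 gives exactly h = [30/11, 25/11, 0] (h[2] = 0 is the target).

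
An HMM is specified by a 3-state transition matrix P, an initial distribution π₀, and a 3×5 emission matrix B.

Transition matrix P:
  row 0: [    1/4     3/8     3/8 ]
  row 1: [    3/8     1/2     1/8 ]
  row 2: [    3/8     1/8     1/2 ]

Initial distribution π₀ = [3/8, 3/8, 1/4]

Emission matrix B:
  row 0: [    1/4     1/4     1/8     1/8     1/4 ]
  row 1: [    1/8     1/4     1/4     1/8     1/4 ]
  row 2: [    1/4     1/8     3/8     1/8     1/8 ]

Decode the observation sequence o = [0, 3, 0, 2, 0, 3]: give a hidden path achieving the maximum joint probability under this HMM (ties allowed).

path = [0, 2, 2, 2, 2, 2]

t=0: δ = [9.375e-02, 4.688e-02, 6.250e-02]  (obs o_0=0)
t=1: δ = [2.930e-03, 4.395e-03, 4.395e-03]  ψ = [0, 0, 0]  (obs o_1=3)
t=2: δ = [4.120e-04, 2.747e-04, 5.493e-04]  ψ = [1, 1, 2]  (obs o_2=0)
t=3: δ = [2.575e-05, 3.862e-05, 1.030e-04]  ψ = [2, 0, 2]  (obs o_3=2)
t=4: δ = [9.656e-06, 2.414e-06, 1.287e-05]  ψ = [2, 1, 2]  (obs o_4=0)
t=5: δ = [6.035e-07, 4.526e-07, 8.047e-07]  ψ = [2, 0, 2]  (obs o_5=3)
backtrack: best end state = 2; path = [0, 2, 2, 2, 2, 2]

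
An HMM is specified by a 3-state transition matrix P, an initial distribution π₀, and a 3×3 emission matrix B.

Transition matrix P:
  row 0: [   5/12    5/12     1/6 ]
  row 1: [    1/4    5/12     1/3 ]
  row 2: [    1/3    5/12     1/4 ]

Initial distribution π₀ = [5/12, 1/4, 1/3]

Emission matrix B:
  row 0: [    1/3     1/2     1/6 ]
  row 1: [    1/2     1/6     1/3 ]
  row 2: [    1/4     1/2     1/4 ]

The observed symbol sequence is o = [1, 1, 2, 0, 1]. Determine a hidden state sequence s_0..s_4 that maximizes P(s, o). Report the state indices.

t=0: δ = [2.083e-01, 4.167e-02, 1.667e-01]  (obs o_0=1)
t=1: δ = [4.340e-02, 1.447e-02, 2.083e-02]  ψ = [0, 0, 2]  (obs o_1=1)
t=2: δ = [3.014e-03, 6.028e-03, 1.808e-03]  ψ = [0, 0, 0]  (obs o_2=2)
t=3: δ = [5.023e-04, 1.256e-03, 5.023e-04]  ψ = [1, 1, 1]  (obs o_3=0)
t=4: δ = [1.570e-04, 8.721e-05, 2.093e-04]  ψ = [1, 1, 1]  (obs o_4=1)
backtrack: best end state = 2; path = [0, 0, 1, 1, 2]

path = [0, 0, 1, 1, 2]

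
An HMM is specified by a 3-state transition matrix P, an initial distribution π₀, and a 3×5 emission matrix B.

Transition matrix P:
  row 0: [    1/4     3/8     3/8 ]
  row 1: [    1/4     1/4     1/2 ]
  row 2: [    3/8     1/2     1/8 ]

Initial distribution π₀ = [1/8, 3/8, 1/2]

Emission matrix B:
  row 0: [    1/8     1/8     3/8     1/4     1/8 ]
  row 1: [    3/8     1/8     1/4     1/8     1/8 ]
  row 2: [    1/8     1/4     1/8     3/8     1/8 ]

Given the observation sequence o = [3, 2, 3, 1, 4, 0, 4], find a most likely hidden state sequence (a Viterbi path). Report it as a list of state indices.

t=0: δ = [3.125e-02, 4.688e-02, 1.875e-01]  (obs o_0=3)
t=1: δ = [2.637e-02, 2.344e-02, 2.930e-03]  ψ = [2, 2, 1]  (obs o_1=2)
t=2: δ = [1.648e-03, 1.236e-03, 4.395e-03]  ψ = [0, 0, 1]  (obs o_2=3)
t=3: δ = [2.060e-04, 2.747e-04, 1.545e-04]  ψ = [2, 2, 0]  (obs o_3=1)
t=4: δ = [8.583e-06, 9.656e-06, 1.717e-05]  ψ = [1, 0, 1]  (obs o_4=4)
t=5: δ = [8.047e-07, 3.219e-06, 6.035e-07]  ψ = [2, 2, 1]  (obs o_5=0)
t=6: δ = [1.006e-07, 1.006e-07, 2.012e-07]  ψ = [1, 1, 1]  (obs o_6=4)
backtrack: best end state = 2; path = [2, 1, 2, 1, 2, 1, 2]

path = [2, 1, 2, 1, 2, 1, 2]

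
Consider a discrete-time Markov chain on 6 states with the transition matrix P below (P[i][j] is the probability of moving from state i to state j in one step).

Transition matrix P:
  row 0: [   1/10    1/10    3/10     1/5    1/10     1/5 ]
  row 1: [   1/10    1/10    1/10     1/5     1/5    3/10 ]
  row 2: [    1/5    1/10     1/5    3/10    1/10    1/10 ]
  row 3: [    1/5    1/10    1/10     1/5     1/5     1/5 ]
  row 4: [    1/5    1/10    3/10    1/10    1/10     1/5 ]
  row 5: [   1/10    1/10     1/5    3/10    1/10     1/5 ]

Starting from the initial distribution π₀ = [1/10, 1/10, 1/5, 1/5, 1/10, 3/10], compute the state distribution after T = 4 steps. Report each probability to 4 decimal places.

t=0: π = [0.1000, 0.1000, 0.2000, 0.2000, 0.1000, 0.3000]
t=1: π = [0.1500, 0.1000, 0.1900, 0.2400, 0.1300, 0.1900]
t=2: π = [0.1560, 0.1000, 0.1940, 0.2250, 0.1340, 0.1910]
t=3: π = [0.1553, 0.1000, 0.1965, 0.2251, 0.1325, 0.1906]
t=4: π = [0.1554, 0.1000, 0.1963, 0.2255, 0.1325, 0.1904]

π = [0.1554, 0.1000, 0.1963, 0.2255, 0.1325, 0.1904]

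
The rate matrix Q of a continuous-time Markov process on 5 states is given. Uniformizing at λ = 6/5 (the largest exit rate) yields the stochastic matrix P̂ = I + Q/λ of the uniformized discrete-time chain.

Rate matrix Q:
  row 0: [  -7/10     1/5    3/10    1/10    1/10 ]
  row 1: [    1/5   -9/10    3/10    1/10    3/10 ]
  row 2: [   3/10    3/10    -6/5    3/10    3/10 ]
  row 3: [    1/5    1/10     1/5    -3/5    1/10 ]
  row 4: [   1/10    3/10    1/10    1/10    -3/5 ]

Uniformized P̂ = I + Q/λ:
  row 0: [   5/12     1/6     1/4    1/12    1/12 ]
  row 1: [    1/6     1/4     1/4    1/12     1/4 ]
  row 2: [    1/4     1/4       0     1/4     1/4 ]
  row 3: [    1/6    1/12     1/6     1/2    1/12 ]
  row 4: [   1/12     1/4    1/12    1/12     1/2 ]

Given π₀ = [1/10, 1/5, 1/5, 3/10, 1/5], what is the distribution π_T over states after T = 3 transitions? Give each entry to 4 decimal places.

t=0: π = [0.1000, 0.2000, 0.2000, 0.3000, 0.2000]
t=1: π = [0.1917, 0.1917, 0.1417, 0.2417, 0.2333]
t=2: π = [0.2069, 0.1938, 0.1556, 0.2076, 0.2361]
t=3: π = [0.2117, 0.1981, 0.1545, 0.1958, 0.2399]

π = [0.2117, 0.1981, 0.1545, 0.1958, 0.2399]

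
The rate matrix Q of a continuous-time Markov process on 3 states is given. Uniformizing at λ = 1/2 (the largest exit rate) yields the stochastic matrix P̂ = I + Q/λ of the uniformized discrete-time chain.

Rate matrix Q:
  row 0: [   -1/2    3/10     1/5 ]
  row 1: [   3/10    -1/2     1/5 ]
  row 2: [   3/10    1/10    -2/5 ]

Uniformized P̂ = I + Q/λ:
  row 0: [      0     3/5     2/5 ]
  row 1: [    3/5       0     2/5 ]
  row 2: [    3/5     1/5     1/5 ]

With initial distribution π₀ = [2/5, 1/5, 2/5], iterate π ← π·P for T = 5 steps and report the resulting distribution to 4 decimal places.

t=0: π = [0.4000, 0.2000, 0.4000]
t=1: π = [0.3600, 0.3200, 0.3200]
t=2: π = [0.3840, 0.2800, 0.3360]
t=3: π = [0.3696, 0.2976, 0.3328]
t=4: π = [0.3782, 0.2883, 0.3334]
t=5: π = [0.3731, 0.2936, 0.3333]

π = [0.3731, 0.2936, 0.3333]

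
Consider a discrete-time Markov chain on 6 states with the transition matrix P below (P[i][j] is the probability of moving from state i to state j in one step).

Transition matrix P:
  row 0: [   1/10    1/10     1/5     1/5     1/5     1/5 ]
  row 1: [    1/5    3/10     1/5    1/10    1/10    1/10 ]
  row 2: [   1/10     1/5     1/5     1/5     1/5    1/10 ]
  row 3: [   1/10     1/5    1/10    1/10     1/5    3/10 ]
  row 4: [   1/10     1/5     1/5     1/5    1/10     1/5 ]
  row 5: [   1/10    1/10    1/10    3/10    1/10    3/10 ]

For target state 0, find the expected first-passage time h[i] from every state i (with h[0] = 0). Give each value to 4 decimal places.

First-step conditioning: h[0] = 0; for i ≠ 0, h[i] = 1 + Σ_k P[i][k]·h[k].
  h[1] = 1 + 3/10·h[1] + 1/5·h[2] + 1/10·h[3] + 1/10·h[4] + 1/10·h[5]
  h[2] = 1 + 1/5·h[1] + 1/5·h[2] + 1/5·h[3] + 1/5·h[4] + 1/10·h[5]
  h[3] = 1 + 1/5·h[1] + 1/10·h[2] + 1/10·h[3] + 1/5·h[4] + 3/10·h[5]
  h[4] = 1 + 1/5·h[1] + 1/5·h[2] + 1/5·h[3] + 1/10·h[4] + 1/5·h[5]
  h[5] = 1 + 1/10·h[1] + 1/10·h[2] + 3/10·h[3] + 1/10·h[4] + 3/10·h[5]
Solving the 5×5 linear system over states ≠ 0 gives exactly h = [0, 6930/937, 7800/937, 7820/937, 7810/937, 7910/937] (h[0] = 0 is the target).

h = [0.0000, 7.3959, 8.3244, 8.3458, 8.3351, 8.4418]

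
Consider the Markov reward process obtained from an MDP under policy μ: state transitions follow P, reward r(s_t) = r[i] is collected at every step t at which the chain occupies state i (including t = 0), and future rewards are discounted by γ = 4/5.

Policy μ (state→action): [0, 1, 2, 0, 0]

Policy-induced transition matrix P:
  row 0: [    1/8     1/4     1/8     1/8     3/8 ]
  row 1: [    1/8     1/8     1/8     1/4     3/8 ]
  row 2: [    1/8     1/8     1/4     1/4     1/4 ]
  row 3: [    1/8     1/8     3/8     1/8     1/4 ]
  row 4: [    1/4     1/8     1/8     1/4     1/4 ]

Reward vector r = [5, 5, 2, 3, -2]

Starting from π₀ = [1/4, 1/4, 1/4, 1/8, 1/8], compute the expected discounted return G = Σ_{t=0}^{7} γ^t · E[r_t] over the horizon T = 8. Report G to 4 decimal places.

t=0: π = [0.2500, 0.2500, 0.2500, 0.1250, 0.1250], E[r] = 3.1250, γ^t·E[r] = 3.125000, running G = 3.125000
t=1: π = [0.1406, 0.1563, 0.1875, 0.2031, 0.3125], E[r] = 1.8438, γ^t·E[r] = 1.475000, running G = 4.600000
t=2: π = [0.1641, 0.1426, 0.1992, 0.2070, 0.2871], E[r] = 1.9785, γ^t·E[r] = 1.266250, running G = 5.866250
t=3: π = [0.1609, 0.1455, 0.2017, 0.2036, 0.2883], E[r] = 1.9695, γ^t·E[r] = 1.008375, running G = 6.874625
t=4: π = [0.1610, 0.1451, 0.2011, 0.2044, 0.2883], E[r] = 1.9697, γ^t·E[r] = 0.806788, running G = 7.681413
t=5: π = [0.1610, 0.1451, 0.2012, 0.2043, 0.2883], E[r] = 1.9697, γ^t·E[r] = 0.645445, running G = 8.326858
t=6: π = [0.1610, 0.1451, 0.2012, 0.2043, 0.2883], E[r] = 1.9697, γ^t·E[r] = 0.516355, running G = 8.843212
t=7: π = [0.1610, 0.1451, 0.2012, 0.2043, 0.2883], E[r] = 1.9697, γ^t·E[r] = 0.413084, running G = 9.256296

G = 9.2563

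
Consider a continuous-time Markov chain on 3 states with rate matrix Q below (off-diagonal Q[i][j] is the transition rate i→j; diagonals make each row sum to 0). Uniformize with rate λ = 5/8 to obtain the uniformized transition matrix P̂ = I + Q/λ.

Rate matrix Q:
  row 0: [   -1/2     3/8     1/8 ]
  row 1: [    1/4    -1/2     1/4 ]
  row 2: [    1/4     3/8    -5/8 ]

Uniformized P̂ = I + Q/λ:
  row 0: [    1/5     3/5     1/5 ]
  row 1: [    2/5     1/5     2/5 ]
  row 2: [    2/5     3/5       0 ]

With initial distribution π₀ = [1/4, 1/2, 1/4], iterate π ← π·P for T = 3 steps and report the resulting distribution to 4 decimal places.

π = [0.3340, 0.4240, 0.2420]

t=0: π = [0.2500, 0.5000, 0.2500]
t=1: π = [0.3500, 0.4000, 0.2500]
t=2: π = [0.3300, 0.4400, 0.2300]
t=3: π = [0.3340, 0.4240, 0.2420]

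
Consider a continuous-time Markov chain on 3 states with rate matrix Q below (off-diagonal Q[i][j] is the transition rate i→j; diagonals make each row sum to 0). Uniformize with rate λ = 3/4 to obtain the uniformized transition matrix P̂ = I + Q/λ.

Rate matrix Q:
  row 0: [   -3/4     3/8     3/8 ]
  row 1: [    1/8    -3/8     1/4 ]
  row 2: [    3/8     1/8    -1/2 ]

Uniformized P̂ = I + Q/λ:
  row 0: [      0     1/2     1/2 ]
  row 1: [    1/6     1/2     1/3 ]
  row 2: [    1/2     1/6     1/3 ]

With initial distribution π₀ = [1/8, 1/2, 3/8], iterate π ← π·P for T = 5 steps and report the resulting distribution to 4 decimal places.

π = [0.2503, 0.3748, 0.3748]

t=0: π = [0.1250, 0.5000, 0.3750]
t=1: π = [0.2708, 0.3750, 0.3542]
t=2: π = [0.2396, 0.3819, 0.3785]
t=3: π = [0.2529, 0.3738, 0.3733]
t=4: π = [0.2489, 0.3756, 0.3755]
t=5: π = [0.2503, 0.3748, 0.3748]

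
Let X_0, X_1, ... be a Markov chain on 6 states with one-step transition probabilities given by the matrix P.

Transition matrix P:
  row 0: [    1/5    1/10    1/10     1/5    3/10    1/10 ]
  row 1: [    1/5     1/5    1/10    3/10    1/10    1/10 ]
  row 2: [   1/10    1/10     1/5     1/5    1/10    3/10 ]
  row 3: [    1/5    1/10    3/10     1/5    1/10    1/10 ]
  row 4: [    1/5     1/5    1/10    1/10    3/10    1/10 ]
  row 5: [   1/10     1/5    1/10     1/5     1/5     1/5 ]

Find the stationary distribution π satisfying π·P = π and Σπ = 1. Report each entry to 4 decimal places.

π = [0.1700, 0.1479, 0.1547, 0.1962, 0.1857, 0.1455]

Balance equations π_j = Σ_i π_i·P[i][j]:
  π_0 = 1/5·π_0 + 1/5·π_1 + 1/10·π_2 + 1/5·π_3 + 1/5·π_4 + 1/10·π_5
  π_1 = 1/10·π_0 + 1/5·π_1 + 1/10·π_2 + 1/10·π_3 + 1/5·π_4 + 1/5·π_5
  π_2 = 1/10·π_0 + 1/10·π_1 + 1/5·π_2 + 3/10·π_3 + 1/10·π_4 + 1/10·π_5
  π_3 = 1/5·π_0 + 3/10·π_1 + 1/5·π_2 + 1/5·π_3 + 1/10·π_4 + 1/5·π_5
  π_4 = 3/10·π_0 + 1/10·π_1 + 1/10·π_2 + 1/10·π_3 + 3/10·π_4 + 1/5·π_5
  normalize: π_0 + π_1 + π_2 + π_3 + π_4 + π_5 = 1
Solving the linear system gives exactly π = [1548/9107, 1347/9107, 1409/9107, 1787/9107, 1691/9107, 1325/9107].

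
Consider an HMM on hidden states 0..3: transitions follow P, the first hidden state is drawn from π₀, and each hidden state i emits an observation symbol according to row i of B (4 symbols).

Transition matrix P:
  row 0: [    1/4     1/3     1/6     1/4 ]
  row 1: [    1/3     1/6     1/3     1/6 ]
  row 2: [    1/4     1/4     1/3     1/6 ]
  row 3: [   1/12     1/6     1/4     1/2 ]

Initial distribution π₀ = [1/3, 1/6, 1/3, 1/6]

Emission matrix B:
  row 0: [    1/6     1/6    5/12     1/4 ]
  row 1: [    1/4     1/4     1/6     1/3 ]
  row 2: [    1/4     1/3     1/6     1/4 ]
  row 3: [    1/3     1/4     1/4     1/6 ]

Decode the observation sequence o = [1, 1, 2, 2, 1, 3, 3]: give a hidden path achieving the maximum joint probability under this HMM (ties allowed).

t=0: δ = [5.556e-02, 4.167e-02, 1.111e-01, 4.167e-02]  (obs o_0=1)
t=1: δ = [4.630e-03, 6.944e-03, 1.235e-02, 5.208e-03]  ψ = [2, 2, 2, 3]  (obs o_1=1)
t=2: δ = [1.286e-03, 5.144e-04, 6.859e-04, 6.510e-04]  ψ = [2, 2, 2, 3]  (obs o_2=2)
t=3: δ = [1.340e-04, 7.144e-05, 3.810e-05, 8.138e-05]  ψ = [0, 0, 2, 3]  (obs o_3=2)
t=4: δ = [5.582e-06, 1.116e-05, 7.938e-06, 1.017e-05]  ψ = [0, 0, 1, 3]  (obs o_4=1)
t=5: δ = [9.303e-07, 6.615e-07, 9.303e-07, 8.477e-07]  ψ = [1, 2, 1, 3]  (obs o_5=3)
t=6: δ = [5.814e-08, 1.034e-07, 7.752e-08, 7.064e-08]  ψ = [0, 0, 2, 3]  (obs o_6=3)
backtrack: best end state = 1; path = [2, 2, 0, 0, 1, 0, 1]

path = [2, 2, 0, 0, 1, 0, 1]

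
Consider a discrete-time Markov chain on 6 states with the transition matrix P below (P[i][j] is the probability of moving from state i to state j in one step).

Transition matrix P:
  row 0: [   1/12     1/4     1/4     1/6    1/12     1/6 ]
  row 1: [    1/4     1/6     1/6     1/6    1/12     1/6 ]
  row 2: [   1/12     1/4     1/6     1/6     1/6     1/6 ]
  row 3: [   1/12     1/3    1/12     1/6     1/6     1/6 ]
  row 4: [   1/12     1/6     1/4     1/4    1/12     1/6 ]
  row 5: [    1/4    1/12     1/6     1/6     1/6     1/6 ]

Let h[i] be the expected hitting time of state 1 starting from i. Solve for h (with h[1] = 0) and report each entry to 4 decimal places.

h = [4.4181, 0.0000, 4.4442, 4.0739, 4.7576, 5.1806]

First-step conditioning: h[1] = 0; for i ≠ 1, h[i] = 1 + Σ_k P[i][k]·h[k].
  h[0] = 1 + 1/12·h[0] + 1/4·h[2] + 1/6·h[3] + 1/12·h[4] + 1/6·h[5]
  h[2] = 1 + 1/12·h[0] + 1/6·h[2] + 1/6·h[3] + 1/6·h[4] + 1/6·h[5]
  h[3] = 1 + 1/12·h[0] + 1/12·h[2] + 1/6·h[3] + 1/6·h[4] + 1/6·h[5]
  h[4] = 1 + 1/12·h[0] + 1/4·h[2] + 1/4·h[3] + 1/12·h[4] + 1/6·h[5]
  h[5] = 1 + 1/4·h[0] + 1/6·h[2] + 1/6·h[3] + 1/6·h[4] + 1/6·h[5]
Solving the 5×5 linear system over states ≠ 1 gives exactly h = [16749/3791, 0, 16848/3791, 15444/3791, 18036/3791, 39279/7582] (h[1] = 0 is the target).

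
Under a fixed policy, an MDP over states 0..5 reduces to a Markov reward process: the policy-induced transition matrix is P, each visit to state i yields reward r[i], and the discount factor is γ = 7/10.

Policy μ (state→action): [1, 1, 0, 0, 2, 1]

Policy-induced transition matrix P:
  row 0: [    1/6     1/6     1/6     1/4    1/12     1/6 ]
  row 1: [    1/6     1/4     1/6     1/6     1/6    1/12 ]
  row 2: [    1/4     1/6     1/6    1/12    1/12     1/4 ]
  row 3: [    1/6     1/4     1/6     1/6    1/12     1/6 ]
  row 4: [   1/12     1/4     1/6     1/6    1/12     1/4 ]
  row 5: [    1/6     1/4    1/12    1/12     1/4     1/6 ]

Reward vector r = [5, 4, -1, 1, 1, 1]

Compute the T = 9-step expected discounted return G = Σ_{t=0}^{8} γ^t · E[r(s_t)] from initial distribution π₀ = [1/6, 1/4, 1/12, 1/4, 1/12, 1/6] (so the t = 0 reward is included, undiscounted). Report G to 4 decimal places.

G = 6.7393

t=0: π = [0.1667, 0.2500, 0.0833, 0.2500, 0.0833, 0.1667], E[r] = 2.2500, γ^t·E[r] = 2.250000, running G = 2.250000
t=1: π = [0.1667, 0.2292, 0.1528, 0.1597, 0.1319, 0.1597], E[r] = 2.0486, γ^t·E[r] = 1.434028, running G = 3.684028
t=2: π = [0.1684, 0.2234, 0.1534, 0.1545, 0.1291, 0.1713], E[r] = 2.0370, γ^t·E[r] = 0.998148, running G = 4.682176
t=3: π = [0.1687, 0.2232, 0.1524, 0.1536, 0.1305, 0.1716], E[r] = 2.0395, γ^t·E[r] = 0.699564, running G = 5.381740
t=4: π = [0.1685, 0.2232, 0.1524, 0.1537, 0.1305, 0.1716], E[r] = 2.0390, γ^t·E[r] = 0.489554, running G = 5.871294
t=5: π = [0.1685, 0.2233, 0.1524, 0.1537, 0.1305, 0.1716], E[r] = 2.0390, γ^t·E[r] = 0.342696, running G = 6.213989
t=6: π = [0.1685, 0.2233, 0.1524, 0.1537, 0.1305, 0.1716], E[r] = 2.0390, γ^t·E[r] = 0.239886, running G = 6.453875
t=7: π = [0.1685, 0.2233, 0.1524, 0.1537, 0.1305, 0.1716], E[r] = 2.0390, γ^t·E[r] = 0.167920, running G = 6.621796
t=8: π = [0.1685, 0.2233, 0.1524, 0.1537, 0.1305, 0.1716], E[r] = 2.0390, γ^t·E[r] = 0.117544, running G = 6.739340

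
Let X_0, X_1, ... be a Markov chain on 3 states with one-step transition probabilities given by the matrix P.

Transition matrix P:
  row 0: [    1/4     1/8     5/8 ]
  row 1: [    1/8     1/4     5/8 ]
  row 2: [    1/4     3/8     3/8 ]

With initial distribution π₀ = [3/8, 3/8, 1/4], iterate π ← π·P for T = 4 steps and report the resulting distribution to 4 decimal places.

t=0: π = [0.3750, 0.3750, 0.2500]
t=1: π = [0.2031, 0.2344, 0.5625]
t=2: π = [0.2207, 0.2949, 0.4844]
t=3: π = [0.2131, 0.2830, 0.5039]
t=4: π = [0.2146, 0.2863, 0.4990]

π = [0.2146, 0.2863, 0.4990]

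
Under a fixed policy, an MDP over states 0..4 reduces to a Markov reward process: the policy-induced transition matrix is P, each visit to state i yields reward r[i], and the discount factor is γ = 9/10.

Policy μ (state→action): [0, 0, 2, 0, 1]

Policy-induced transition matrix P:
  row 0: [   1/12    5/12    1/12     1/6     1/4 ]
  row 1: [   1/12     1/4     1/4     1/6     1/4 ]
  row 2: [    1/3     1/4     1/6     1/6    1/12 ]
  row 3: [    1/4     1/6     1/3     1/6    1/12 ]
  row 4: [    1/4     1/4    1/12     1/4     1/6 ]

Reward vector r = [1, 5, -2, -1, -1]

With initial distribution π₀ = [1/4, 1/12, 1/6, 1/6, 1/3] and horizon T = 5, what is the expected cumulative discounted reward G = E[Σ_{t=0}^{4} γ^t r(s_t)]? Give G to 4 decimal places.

G = 2.3960

t=0: π = [0.2500, 0.0833, 0.1667, 0.1667, 0.3333], E[r] = -0.1667, γ^t·E[r] = -0.166667, running G = -0.166667
t=1: π = [0.2083, 0.2778, 0.1528, 0.1944, 0.1667], E[r] = 0.9306, γ^t·E[r] = 0.837500, running G = 0.670833
t=2: π = [0.1817, 0.2685, 0.1910, 0.1806, 0.1782], E[r] = 0.7836, γ^t·E[r] = 0.634688, running G = 1.305521
t=3: π = [0.1909, 0.2652, 0.1891, 0.1815, 0.1732], E[r] = 0.7840, γ^t·E[r] = 0.571570, running G = 1.877091
t=4: π = [0.1897, 0.2667, 0.1887, 0.1811, 0.1738], E[r] = 0.7909, γ^t·E[r] = 0.518922, running G = 2.396013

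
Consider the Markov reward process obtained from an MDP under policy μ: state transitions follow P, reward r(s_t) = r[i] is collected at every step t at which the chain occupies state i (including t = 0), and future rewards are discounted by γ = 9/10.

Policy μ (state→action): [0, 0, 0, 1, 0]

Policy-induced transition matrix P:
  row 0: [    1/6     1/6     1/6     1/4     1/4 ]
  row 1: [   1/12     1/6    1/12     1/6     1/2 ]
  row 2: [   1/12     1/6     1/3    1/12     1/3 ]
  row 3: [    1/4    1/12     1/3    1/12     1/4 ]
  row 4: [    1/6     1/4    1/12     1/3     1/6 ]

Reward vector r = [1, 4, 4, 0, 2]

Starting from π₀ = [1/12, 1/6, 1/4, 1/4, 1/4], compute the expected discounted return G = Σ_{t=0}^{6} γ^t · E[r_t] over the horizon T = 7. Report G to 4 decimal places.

G = 11.5664

t=0: π = [0.0833, 0.1667, 0.2500, 0.2500, 0.2500], E[r] = 2.2500, γ^t·E[r] = 2.250000, running G = 2.250000
t=1: π = [0.1528, 0.1667, 0.2153, 0.1736, 0.2917], E[r] = 2.2639, γ^t·E[r] = 2.037500, running G = 4.287500
t=2: π = [0.1493, 0.1765, 0.1933, 0.1956, 0.2853], E[r] = 2.1991, γ^t·E[r] = 1.781250, running G = 6.068750
t=3: π = [0.1522, 0.1741, 0.1930, 0.1943, 0.2865], E[r] = 2.1936, γ^t·E[r] = 1.599152, running G = 7.667902
t=4: π = [0.1523, 0.1744, 0.1928, 0.1948, 0.2857], E[r] = 2.1925, γ^t·E[r] = 1.438470, running G = 9.106372
t=5: π = [0.1523, 0.1742, 0.1929, 0.1947, 0.2858], E[r] = 2.1927, γ^t·E[r] = 1.294766, running G = 10.401138
t=6: π = [0.1523, 0.1743, 0.1929, 0.1947, 0.2858], E[r] = 2.1927, γ^t·E[r] = 1.165287, running G = 11.566426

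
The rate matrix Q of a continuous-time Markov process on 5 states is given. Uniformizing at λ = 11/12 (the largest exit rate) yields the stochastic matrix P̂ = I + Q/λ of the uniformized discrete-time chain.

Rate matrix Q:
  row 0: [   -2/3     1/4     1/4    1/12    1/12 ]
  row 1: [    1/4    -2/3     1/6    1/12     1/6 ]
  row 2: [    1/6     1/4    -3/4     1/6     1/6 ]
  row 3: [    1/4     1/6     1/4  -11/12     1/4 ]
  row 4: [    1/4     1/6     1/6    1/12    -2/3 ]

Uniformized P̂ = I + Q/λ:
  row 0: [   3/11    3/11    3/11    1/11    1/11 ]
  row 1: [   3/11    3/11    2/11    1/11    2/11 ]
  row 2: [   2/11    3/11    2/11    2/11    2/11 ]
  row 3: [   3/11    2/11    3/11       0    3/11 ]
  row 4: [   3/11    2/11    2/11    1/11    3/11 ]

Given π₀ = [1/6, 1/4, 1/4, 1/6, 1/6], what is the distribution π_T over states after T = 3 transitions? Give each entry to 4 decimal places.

t=0: π = [0.1667, 0.2500, 0.2500, 0.1667, 0.1667]
t=1: π = [0.2500, 0.2424, 0.2121, 0.0985, 0.1970]
t=2: π = [0.2534, 0.2459, 0.2135, 0.1012, 0.1860]
t=3: π = [0.2533, 0.2466, 0.2141, 0.1011, 0.1849]

π = [0.2533, 0.2466, 0.2141, 0.1011, 0.1849]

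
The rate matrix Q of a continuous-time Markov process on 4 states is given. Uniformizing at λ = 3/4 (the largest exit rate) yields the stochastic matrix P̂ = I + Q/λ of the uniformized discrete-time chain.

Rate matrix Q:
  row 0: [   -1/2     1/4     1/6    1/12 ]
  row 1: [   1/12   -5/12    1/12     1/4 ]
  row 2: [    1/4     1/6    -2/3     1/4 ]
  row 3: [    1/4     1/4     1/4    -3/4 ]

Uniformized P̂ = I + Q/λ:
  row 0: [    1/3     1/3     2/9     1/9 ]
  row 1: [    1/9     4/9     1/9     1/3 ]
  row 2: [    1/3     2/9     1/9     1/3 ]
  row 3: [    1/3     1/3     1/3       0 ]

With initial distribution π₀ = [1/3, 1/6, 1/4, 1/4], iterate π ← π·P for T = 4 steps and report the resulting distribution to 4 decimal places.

t=0: π = [0.3333, 0.1667, 0.2500, 0.2500]
t=1: π = [0.2963, 0.3241, 0.2037, 0.1759]
t=2: π = [0.2613, 0.3467, 0.1831, 0.2088]
t=3: π = [0.2563, 0.3515, 0.1866, 0.2056]
t=4: π = [0.2552, 0.3517, 0.1853, 0.2078]

π = [0.2552, 0.3517, 0.1853, 0.2078]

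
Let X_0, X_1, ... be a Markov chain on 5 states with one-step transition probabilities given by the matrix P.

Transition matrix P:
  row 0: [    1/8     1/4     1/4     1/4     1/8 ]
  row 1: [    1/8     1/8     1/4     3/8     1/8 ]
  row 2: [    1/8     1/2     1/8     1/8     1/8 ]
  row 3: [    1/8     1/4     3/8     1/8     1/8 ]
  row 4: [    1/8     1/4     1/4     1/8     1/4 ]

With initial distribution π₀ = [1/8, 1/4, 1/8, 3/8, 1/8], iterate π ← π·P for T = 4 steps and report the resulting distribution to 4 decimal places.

t=0: π = [0.1250, 0.2500, 0.1250, 0.3750, 0.1250]
t=1: π = [0.1250, 0.2500, 0.2813, 0.2031, 0.1406]
t=2: π = [0.1250, 0.2891, 0.2402, 0.2031, 0.1426]
t=3: π = [0.1250, 0.2739, 0.2454, 0.2129, 0.1428]
t=4: π = [0.1250, 0.2771, 0.2459, 0.2091, 0.1429]

π = [0.1250, 0.2771, 0.2459, 0.2091, 0.1429]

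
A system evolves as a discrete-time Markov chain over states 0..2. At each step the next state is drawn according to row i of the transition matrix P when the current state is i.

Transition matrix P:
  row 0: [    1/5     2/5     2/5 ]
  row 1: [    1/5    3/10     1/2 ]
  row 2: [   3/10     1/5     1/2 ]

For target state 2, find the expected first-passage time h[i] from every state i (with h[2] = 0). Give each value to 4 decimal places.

First-step conditioning: h[2] = 0; for i ≠ 2, h[i] = 1 + Σ_k P[i][k]·h[k].
  h[0] = 1 + 1/5·h[0] + 2/5·h[1]
  h[1] = 1 + 1/5·h[0] + 3/10·h[1]
Solving the 2×2 linear system over states ≠ 2 gives exactly h = [55/24, 25/12, 0] (h[2] = 0 is the target).

h = [2.2917, 2.0833, 0.0000]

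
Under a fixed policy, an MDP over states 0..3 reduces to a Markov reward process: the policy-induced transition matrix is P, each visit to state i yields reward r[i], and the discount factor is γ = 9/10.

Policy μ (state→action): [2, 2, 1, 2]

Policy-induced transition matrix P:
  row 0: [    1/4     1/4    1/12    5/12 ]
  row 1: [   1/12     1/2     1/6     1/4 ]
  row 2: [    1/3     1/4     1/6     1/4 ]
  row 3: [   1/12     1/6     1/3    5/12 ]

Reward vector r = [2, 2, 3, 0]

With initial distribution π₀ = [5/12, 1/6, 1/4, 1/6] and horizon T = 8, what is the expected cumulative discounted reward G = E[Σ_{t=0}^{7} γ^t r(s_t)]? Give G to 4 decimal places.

G = 9.0735

t=0: π = [0.4167, 0.1667, 0.2500, 0.1667], E[r] = 1.9167, γ^t·E[r] = 1.916667, running G = 1.916667
t=1: π = [0.2153, 0.2778, 0.1597, 0.3472], E[r] = 1.4653, γ^t·E[r] = 1.318750, running G = 3.235417
t=2: π = [0.1591, 0.2905, 0.2066, 0.3438], E[r] = 1.5191, γ^t·E[r] = 1.230469, running G = 4.465885
t=3: π = [0.1615, 0.2940, 0.2107, 0.3338], E[r] = 1.5431, γ^t·E[r] = 1.124895, running G = 5.590780
t=4: π = [0.1629, 0.2957, 0.2088, 0.3326], E[r] = 1.5437, γ^t·E[r] = 1.012845, running G = 6.603625
t=5: π = [0.1627, 0.2962, 0.2085, 0.3326], E[r] = 1.5434, γ^t·E[r] = 0.911336, running G = 7.514961
t=6: π = [0.1626, 0.2963, 0.2085, 0.3325], E[r] = 1.5434, γ^t·E[r] = 0.820250, running G = 8.335212
t=7: π = [0.1626, 0.2964, 0.2085, 0.3325], E[r] = 1.5435, γ^t·E[r] = 0.738252, running G = 9.073464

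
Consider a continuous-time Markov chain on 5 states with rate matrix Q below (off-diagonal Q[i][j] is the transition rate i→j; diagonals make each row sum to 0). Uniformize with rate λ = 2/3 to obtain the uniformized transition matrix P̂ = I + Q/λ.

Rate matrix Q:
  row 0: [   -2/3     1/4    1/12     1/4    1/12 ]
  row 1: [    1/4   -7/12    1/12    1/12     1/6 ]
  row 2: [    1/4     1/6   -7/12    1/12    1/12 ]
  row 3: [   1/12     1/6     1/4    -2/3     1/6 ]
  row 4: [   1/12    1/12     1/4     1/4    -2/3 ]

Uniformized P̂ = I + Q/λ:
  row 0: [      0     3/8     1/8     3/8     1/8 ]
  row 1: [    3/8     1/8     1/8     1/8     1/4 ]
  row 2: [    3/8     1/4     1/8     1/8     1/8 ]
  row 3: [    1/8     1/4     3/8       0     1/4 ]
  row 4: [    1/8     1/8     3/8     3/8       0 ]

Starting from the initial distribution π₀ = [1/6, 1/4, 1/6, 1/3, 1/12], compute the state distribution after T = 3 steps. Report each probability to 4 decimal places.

π = [0.2064, 0.2301, 0.2135, 0.1898, 0.1602]

t=0: π = [0.1667, 0.2500, 0.1667, 0.3333, 0.0833]
t=1: π = [0.2083, 0.2292, 0.2292, 0.1458, 0.1875]
t=2: π = [0.2135, 0.2240, 0.2083, 0.2057, 0.1484]
t=3: π = [0.2064, 0.2301, 0.2135, 0.1898, 0.1602]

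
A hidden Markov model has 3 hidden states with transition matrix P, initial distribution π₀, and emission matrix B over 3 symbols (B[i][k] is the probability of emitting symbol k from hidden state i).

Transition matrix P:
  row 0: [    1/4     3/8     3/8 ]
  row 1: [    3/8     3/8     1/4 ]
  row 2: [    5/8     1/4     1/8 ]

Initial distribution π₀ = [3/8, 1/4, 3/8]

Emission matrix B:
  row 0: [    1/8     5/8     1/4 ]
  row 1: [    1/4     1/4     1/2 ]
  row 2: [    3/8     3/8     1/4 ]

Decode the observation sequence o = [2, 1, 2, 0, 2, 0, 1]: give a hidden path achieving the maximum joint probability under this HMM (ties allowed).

t=0: δ = [9.375e-02, 1.250e-01, 9.375e-02]  (obs o_0=2)
t=1: δ = [3.662e-02, 1.172e-02, 1.318e-02]  ψ = [2, 1, 0]  (obs o_1=1)
t=2: δ = [2.289e-03, 6.866e-03, 3.433e-03]  ψ = [0, 0, 0]  (obs o_2=2)
t=3: δ = [3.219e-04, 6.437e-04, 6.437e-04]  ψ = [1, 1, 1]  (obs o_3=0)
t=4: δ = [1.006e-04, 1.207e-04, 4.023e-05]  ψ = [2, 1, 1]  (obs o_4=2)
t=5: δ = [5.658e-06, 1.132e-05, 1.414e-05]  ψ = [1, 1, 0]  (obs o_5=0)
t=6: δ = [5.525e-06, 1.061e-06, 1.061e-06]  ψ = [2, 1, 1]  (obs o_6=1)
backtrack: best end state = 0; path = [2, 0, 1, 2, 0, 2, 0]

path = [2, 0, 1, 2, 0, 2, 0]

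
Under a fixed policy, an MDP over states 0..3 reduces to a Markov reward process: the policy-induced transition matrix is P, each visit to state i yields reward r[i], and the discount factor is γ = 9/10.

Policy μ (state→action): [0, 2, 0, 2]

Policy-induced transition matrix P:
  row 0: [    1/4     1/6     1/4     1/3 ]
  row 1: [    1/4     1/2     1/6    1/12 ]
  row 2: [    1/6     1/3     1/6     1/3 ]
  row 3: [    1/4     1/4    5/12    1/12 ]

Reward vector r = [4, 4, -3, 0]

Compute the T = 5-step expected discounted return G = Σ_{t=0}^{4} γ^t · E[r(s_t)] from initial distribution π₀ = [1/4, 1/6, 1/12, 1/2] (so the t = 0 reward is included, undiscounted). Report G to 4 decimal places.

G = 5.8024

t=0: π = [0.2500, 0.1667, 0.0833, 0.5000], E[r] = 1.4167, γ^t·E[r] = 1.416667, running G = 1.416667
t=1: π = [0.2431, 0.2778, 0.3125, 0.1667], E[r] = 1.1458, γ^t·E[r] = 1.031250, running G = 2.447917
t=2: π = [0.2240, 0.3252, 0.2286, 0.2222], E[r] = 1.5110, γ^t·E[r] = 1.223906, running G = 3.671823
t=3: π = [0.2310, 0.3317, 0.2409, 0.1965], E[r] = 1.5279, γ^t·E[r] = 1.113855, running G = 4.785678
t=4: π = [0.2299, 0.3338, 0.2350, 0.2013], E[r] = 1.5496, γ^t·E[r] = 1.016706, running G = 5.802384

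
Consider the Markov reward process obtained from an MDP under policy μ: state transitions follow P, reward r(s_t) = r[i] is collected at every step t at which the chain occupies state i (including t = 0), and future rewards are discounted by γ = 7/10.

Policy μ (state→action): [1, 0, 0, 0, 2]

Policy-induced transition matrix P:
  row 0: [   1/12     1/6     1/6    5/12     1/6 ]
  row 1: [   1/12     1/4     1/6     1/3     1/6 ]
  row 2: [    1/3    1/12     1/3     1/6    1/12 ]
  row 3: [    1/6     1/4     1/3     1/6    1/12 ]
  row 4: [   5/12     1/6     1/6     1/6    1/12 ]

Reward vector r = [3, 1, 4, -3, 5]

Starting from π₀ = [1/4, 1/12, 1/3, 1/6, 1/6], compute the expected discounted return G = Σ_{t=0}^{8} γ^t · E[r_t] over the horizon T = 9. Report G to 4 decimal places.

G = 6.1185

t=0: π = [0.2500, 0.0833, 0.3333, 0.1667, 0.1667], E[r] = 2.5000, γ^t·E[r] = 2.500000, running G = 2.500000
t=1: π = [0.2361, 0.1597, 0.2500, 0.2431, 0.1111], E[r] = 1.6944, γ^t·E[r] = 1.186111, running G = 3.686111
t=2: π = [0.2031, 0.1794, 0.2488, 0.2523, 0.1163], E[r] = 1.6088, γ^t·E[r] = 0.788310, running G = 4.474421
t=3: π = [0.2053, 0.1819, 0.2502, 0.2473, 0.1152], E[r] = 1.6327, γ^t·E[r] = 0.560022, running G = 5.034443
t=4: π = [0.2049, 0.1816, 0.2496, 0.2483, 0.1156], E[r] = 1.6277, γ^t·E[r] = 0.390811, running G = 5.425254
t=5: π = [0.2050, 0.1817, 0.2497, 0.2482, 0.1155], E[r] = 1.6284, γ^t·E[r] = 0.273687, running G = 5.698941
t=6: π = [0.2049, 0.1817, 0.2496, 0.2482, 0.1156], E[r] = 1.6282, γ^t·E[r] = 0.191561, running G = 5.890502
t=7: π = [0.2049, 0.1817, 0.2496, 0.2482, 0.1156], E[r] = 1.6283, γ^t·E[r] = 0.134096, running G = 6.024598
t=8: π = [0.2049, 0.1817, 0.2496, 0.2482, 0.1156], E[r] = 1.6283, γ^t·E[r] = 0.093866, running G = 6.118464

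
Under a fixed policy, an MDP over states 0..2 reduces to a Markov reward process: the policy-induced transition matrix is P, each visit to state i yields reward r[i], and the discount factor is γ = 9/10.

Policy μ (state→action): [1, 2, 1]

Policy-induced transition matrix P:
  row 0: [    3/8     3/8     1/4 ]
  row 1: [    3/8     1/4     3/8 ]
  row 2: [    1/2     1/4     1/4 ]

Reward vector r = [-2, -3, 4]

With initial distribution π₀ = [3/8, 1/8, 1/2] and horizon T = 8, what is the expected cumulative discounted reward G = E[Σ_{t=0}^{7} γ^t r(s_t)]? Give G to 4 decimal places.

G = -1.9449

t=0: π = [0.3750, 0.1250, 0.5000], E[r] = 0.8750, γ^t·E[r] = 0.875000, running G = 0.875000
t=1: π = [0.4375, 0.2969, 0.2656], E[r] = -0.7031, γ^t·E[r] = -0.632813, running G = 0.242188
t=2: π = [0.4082, 0.3047, 0.2871], E[r] = -0.5820, γ^t·E[r] = -0.471445, running G = -0.229258
t=3: π = [0.4109, 0.3010, 0.2881], E[r] = -0.5725, γ^t·E[r] = -0.417360, running G = -0.646617
t=4: π = [0.4110, 0.3014, 0.2876], E[r] = -0.5756, γ^t·E[r] = -0.377646, running G = -1.024263
t=5: π = [0.4110, 0.3014, 0.2877], E[r] = -0.5754, γ^t·E[r] = -0.339742, running G = -1.364005
t=6: π = [0.4110, 0.3014, 0.2877], E[r] = -0.5753, γ^t·E[r] = -0.305758, running G = -1.669763
t=7: π = [0.4110, 0.3014, 0.2877], E[r] = -0.5753, γ^t·E[r] = -0.275185, running G = -1.944947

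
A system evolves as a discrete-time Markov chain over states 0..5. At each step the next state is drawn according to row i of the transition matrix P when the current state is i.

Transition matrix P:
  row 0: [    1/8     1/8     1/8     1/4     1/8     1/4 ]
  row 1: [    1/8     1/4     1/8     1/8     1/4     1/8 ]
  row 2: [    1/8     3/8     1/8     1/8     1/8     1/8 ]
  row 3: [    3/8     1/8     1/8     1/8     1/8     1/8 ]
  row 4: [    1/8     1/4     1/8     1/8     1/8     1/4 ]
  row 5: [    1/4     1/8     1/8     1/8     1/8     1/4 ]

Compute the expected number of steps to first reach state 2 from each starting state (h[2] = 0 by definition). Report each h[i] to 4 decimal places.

First-step conditioning: h[2] = 0; for i ≠ 2, h[i] = 1 + Σ_k P[i][k]·h[k].
  h[0] = 1 + 1/8·h[0] + 1/8·h[1] + 1/4·h[3] + 1/8·h[4] + 1/4·h[5]
  h[1] = 1 + 1/8·h[0] + 1/4·h[1] + 1/8·h[3] + 1/4·h[4] + 1/8·h[5]
  h[3] = 1 + 3/8·h[0] + 1/8·h[1] + 1/8·h[3] + 1/8·h[4] + 1/8·h[5]
  h[4] = 1 + 1/8·h[0] + 1/4·h[1] + 1/8·h[3] + 1/8·h[4] + 1/4·h[5]
  h[5] = 1 + 1/4·h[0] + 1/8·h[1] + 1/8·h[3] + 1/8·h[4] + 1/4·h[5]
Solving the 5×5 linear system over states ≠ 2 gives exactly h = [8, 8, 0, 8, 8, 8] (h[2] = 0 is the target).

h = [8.0000, 8.0000, 0.0000, 8.0000, 8.0000, 8.0000]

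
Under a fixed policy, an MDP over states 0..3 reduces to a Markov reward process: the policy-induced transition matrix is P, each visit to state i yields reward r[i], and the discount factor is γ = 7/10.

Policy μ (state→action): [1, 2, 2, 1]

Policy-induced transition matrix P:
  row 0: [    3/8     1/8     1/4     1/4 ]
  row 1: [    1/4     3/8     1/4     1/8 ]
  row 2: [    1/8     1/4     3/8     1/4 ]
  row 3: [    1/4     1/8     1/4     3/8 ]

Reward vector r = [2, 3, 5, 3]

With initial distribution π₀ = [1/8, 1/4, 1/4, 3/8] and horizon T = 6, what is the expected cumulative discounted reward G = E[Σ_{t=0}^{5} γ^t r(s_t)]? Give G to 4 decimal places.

t=0: π = [0.1250, 0.2500, 0.2500, 0.3750], E[r] = 3.3750, γ^t·E[r] = 3.375000, running G = 3.375000
t=1: π = [0.2344, 0.2188, 0.2813, 0.2656], E[r] = 3.3281, γ^t·E[r] = 2.329688, running G = 5.704688
t=2: π = [0.2441, 0.2148, 0.2852, 0.2559], E[r] = 3.3262, γ^t·E[r] = 1.629824, running G = 7.334512
t=3: π = [0.2449, 0.2144, 0.2856, 0.2551], E[r] = 3.3264, γ^t·E[r] = 1.140961, running G = 8.475472
t=4: π = [0.2449, 0.2143, 0.2857, 0.2551], E[r] = 3.3265, γ^t·E[r] = 0.798694, running G = 9.274167
t=5: π = [0.2449, 0.2143, 0.2857, 0.2551], E[r] = 3.3265, γ^t·E[r] = 0.559089, running G = 9.833256

G = 9.8333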